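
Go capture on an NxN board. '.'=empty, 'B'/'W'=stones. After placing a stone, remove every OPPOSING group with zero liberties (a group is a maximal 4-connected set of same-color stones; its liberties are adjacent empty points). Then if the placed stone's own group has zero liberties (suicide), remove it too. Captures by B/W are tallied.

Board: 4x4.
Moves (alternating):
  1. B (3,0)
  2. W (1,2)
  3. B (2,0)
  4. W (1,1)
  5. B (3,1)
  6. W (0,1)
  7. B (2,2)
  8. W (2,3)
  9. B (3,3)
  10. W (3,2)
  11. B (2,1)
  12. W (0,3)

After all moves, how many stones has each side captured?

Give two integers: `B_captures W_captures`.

Answer: 0 1

Derivation:
Move 1: B@(3,0) -> caps B=0 W=0
Move 2: W@(1,2) -> caps B=0 W=0
Move 3: B@(2,0) -> caps B=0 W=0
Move 4: W@(1,1) -> caps B=0 W=0
Move 5: B@(3,1) -> caps B=0 W=0
Move 6: W@(0,1) -> caps B=0 W=0
Move 7: B@(2,2) -> caps B=0 W=0
Move 8: W@(2,3) -> caps B=0 W=0
Move 9: B@(3,3) -> caps B=0 W=0
Move 10: W@(3,2) -> caps B=0 W=1
Move 11: B@(2,1) -> caps B=0 W=1
Move 12: W@(0,3) -> caps B=0 W=1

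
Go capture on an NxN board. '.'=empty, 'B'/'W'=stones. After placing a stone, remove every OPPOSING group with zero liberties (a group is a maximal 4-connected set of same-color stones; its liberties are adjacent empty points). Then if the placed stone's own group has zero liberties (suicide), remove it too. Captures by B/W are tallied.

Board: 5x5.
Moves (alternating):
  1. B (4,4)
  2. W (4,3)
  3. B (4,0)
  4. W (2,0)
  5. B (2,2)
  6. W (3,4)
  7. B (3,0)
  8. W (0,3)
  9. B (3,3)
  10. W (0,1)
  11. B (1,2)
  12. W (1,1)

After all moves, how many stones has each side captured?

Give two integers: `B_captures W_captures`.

Answer: 0 1

Derivation:
Move 1: B@(4,4) -> caps B=0 W=0
Move 2: W@(4,3) -> caps B=0 W=0
Move 3: B@(4,0) -> caps B=0 W=0
Move 4: W@(2,0) -> caps B=0 W=0
Move 5: B@(2,2) -> caps B=0 W=0
Move 6: W@(3,4) -> caps B=0 W=1
Move 7: B@(3,0) -> caps B=0 W=1
Move 8: W@(0,3) -> caps B=0 W=1
Move 9: B@(3,3) -> caps B=0 W=1
Move 10: W@(0,1) -> caps B=0 W=1
Move 11: B@(1,2) -> caps B=0 W=1
Move 12: W@(1,1) -> caps B=0 W=1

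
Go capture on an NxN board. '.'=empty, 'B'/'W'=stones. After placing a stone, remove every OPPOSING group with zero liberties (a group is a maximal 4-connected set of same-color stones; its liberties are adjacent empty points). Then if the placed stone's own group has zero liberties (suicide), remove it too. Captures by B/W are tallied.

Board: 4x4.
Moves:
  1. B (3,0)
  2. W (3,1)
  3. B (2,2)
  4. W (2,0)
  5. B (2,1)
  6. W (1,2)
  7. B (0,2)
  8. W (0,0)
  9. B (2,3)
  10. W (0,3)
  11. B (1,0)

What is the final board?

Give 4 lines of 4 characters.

Move 1: B@(3,0) -> caps B=0 W=0
Move 2: W@(3,1) -> caps B=0 W=0
Move 3: B@(2,2) -> caps B=0 W=0
Move 4: W@(2,0) -> caps B=0 W=1
Move 5: B@(2,1) -> caps B=0 W=1
Move 6: W@(1,2) -> caps B=0 W=1
Move 7: B@(0,2) -> caps B=0 W=1
Move 8: W@(0,0) -> caps B=0 W=1
Move 9: B@(2,3) -> caps B=0 W=1
Move 10: W@(0,3) -> caps B=0 W=1
Move 11: B@(1,0) -> caps B=0 W=1

Answer: W.BW
B.W.
WBBB
.W..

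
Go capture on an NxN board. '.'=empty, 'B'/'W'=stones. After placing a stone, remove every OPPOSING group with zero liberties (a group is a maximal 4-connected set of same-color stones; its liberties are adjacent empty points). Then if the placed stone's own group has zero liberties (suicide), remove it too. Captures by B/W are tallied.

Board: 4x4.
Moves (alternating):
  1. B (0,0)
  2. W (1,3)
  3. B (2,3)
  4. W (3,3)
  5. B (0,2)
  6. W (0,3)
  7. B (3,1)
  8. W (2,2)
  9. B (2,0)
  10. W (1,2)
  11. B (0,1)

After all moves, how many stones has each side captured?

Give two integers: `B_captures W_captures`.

Answer: 0 1

Derivation:
Move 1: B@(0,0) -> caps B=0 W=0
Move 2: W@(1,3) -> caps B=0 W=0
Move 3: B@(2,3) -> caps B=0 W=0
Move 4: W@(3,3) -> caps B=0 W=0
Move 5: B@(0,2) -> caps B=0 W=0
Move 6: W@(0,3) -> caps B=0 W=0
Move 7: B@(3,1) -> caps B=0 W=0
Move 8: W@(2,2) -> caps B=0 W=1
Move 9: B@(2,0) -> caps B=0 W=1
Move 10: W@(1,2) -> caps B=0 W=1
Move 11: B@(0,1) -> caps B=0 W=1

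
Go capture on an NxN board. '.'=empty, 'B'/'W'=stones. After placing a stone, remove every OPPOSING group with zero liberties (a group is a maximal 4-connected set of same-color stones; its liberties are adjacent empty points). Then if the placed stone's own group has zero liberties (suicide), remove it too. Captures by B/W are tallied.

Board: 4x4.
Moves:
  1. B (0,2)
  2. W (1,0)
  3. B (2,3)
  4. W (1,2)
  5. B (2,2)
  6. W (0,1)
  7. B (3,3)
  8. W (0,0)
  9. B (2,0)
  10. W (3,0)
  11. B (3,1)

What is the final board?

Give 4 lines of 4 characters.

Answer: WWB.
W.W.
B.BB
.B.B

Derivation:
Move 1: B@(0,2) -> caps B=0 W=0
Move 2: W@(1,0) -> caps B=0 W=0
Move 3: B@(2,3) -> caps B=0 W=0
Move 4: W@(1,2) -> caps B=0 W=0
Move 5: B@(2,2) -> caps B=0 W=0
Move 6: W@(0,1) -> caps B=0 W=0
Move 7: B@(3,3) -> caps B=0 W=0
Move 8: W@(0,0) -> caps B=0 W=0
Move 9: B@(2,0) -> caps B=0 W=0
Move 10: W@(3,0) -> caps B=0 W=0
Move 11: B@(3,1) -> caps B=1 W=0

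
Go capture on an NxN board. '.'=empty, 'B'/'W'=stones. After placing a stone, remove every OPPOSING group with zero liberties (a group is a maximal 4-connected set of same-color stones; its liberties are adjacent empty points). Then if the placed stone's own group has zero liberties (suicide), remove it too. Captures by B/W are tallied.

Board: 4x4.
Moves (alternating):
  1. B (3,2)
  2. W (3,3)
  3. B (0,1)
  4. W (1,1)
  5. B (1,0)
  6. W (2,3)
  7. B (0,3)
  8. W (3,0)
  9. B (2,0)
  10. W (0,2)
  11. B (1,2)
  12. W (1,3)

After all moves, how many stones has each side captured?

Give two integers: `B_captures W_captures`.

Move 1: B@(3,2) -> caps B=0 W=0
Move 2: W@(3,3) -> caps B=0 W=0
Move 3: B@(0,1) -> caps B=0 W=0
Move 4: W@(1,1) -> caps B=0 W=0
Move 5: B@(1,0) -> caps B=0 W=0
Move 6: W@(2,3) -> caps B=0 W=0
Move 7: B@(0,3) -> caps B=0 W=0
Move 8: W@(3,0) -> caps B=0 W=0
Move 9: B@(2,0) -> caps B=0 W=0
Move 10: W@(0,2) -> caps B=0 W=0
Move 11: B@(1,2) -> caps B=1 W=0
Move 12: W@(1,3) -> caps B=1 W=0

Answer: 1 0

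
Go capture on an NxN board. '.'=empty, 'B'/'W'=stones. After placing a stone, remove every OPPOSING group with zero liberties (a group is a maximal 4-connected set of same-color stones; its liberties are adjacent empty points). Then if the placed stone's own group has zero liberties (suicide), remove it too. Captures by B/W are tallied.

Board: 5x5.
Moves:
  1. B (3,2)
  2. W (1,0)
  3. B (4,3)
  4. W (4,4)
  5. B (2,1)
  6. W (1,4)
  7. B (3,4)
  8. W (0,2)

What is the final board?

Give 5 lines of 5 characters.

Move 1: B@(3,2) -> caps B=0 W=0
Move 2: W@(1,0) -> caps B=0 W=0
Move 3: B@(4,3) -> caps B=0 W=0
Move 4: W@(4,4) -> caps B=0 W=0
Move 5: B@(2,1) -> caps B=0 W=0
Move 6: W@(1,4) -> caps B=0 W=0
Move 7: B@(3,4) -> caps B=1 W=0
Move 8: W@(0,2) -> caps B=1 W=0

Answer: ..W..
W...W
.B...
..B.B
...B.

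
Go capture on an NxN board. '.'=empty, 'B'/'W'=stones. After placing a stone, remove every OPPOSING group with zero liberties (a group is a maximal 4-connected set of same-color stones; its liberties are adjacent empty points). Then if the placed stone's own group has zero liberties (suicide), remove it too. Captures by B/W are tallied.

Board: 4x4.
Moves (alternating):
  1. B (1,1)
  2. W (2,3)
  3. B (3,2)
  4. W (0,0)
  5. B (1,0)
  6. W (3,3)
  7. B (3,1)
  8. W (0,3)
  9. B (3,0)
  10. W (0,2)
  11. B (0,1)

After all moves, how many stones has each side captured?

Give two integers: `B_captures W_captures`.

Move 1: B@(1,1) -> caps B=0 W=0
Move 2: W@(2,3) -> caps B=0 W=0
Move 3: B@(3,2) -> caps B=0 W=0
Move 4: W@(0,0) -> caps B=0 W=0
Move 5: B@(1,0) -> caps B=0 W=0
Move 6: W@(3,3) -> caps B=0 W=0
Move 7: B@(3,1) -> caps B=0 W=0
Move 8: W@(0,3) -> caps B=0 W=0
Move 9: B@(3,0) -> caps B=0 W=0
Move 10: W@(0,2) -> caps B=0 W=0
Move 11: B@(0,1) -> caps B=1 W=0

Answer: 1 0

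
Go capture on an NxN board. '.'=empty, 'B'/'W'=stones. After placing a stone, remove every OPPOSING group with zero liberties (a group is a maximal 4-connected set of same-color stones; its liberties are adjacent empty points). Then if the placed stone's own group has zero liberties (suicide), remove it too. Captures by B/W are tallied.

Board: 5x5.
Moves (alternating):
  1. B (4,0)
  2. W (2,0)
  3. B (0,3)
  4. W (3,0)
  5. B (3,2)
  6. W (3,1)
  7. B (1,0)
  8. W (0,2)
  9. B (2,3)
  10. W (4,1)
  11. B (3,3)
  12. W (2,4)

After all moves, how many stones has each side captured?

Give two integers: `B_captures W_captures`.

Answer: 0 1

Derivation:
Move 1: B@(4,0) -> caps B=0 W=0
Move 2: W@(2,0) -> caps B=0 W=0
Move 3: B@(0,3) -> caps B=0 W=0
Move 4: W@(3,0) -> caps B=0 W=0
Move 5: B@(3,2) -> caps B=0 W=0
Move 6: W@(3,1) -> caps B=0 W=0
Move 7: B@(1,0) -> caps B=0 W=0
Move 8: W@(0,2) -> caps B=0 W=0
Move 9: B@(2,3) -> caps B=0 W=0
Move 10: W@(4,1) -> caps B=0 W=1
Move 11: B@(3,3) -> caps B=0 W=1
Move 12: W@(2,4) -> caps B=0 W=1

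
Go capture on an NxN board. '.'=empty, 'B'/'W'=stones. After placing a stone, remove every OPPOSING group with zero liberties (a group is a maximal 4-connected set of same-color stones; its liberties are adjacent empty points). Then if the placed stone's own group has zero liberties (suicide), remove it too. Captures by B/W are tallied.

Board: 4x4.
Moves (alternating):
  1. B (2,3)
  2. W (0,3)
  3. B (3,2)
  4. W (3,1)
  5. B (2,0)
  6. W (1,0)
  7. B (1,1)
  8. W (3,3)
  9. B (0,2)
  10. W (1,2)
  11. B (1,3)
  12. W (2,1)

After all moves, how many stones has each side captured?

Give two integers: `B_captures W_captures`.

Answer: 1 0

Derivation:
Move 1: B@(2,3) -> caps B=0 W=0
Move 2: W@(0,3) -> caps B=0 W=0
Move 3: B@(3,2) -> caps B=0 W=0
Move 4: W@(3,1) -> caps B=0 W=0
Move 5: B@(2,0) -> caps B=0 W=0
Move 6: W@(1,0) -> caps B=0 W=0
Move 7: B@(1,1) -> caps B=0 W=0
Move 8: W@(3,3) -> caps B=0 W=0
Move 9: B@(0,2) -> caps B=0 W=0
Move 10: W@(1,2) -> caps B=0 W=0
Move 11: B@(1,3) -> caps B=1 W=0
Move 12: W@(2,1) -> caps B=1 W=0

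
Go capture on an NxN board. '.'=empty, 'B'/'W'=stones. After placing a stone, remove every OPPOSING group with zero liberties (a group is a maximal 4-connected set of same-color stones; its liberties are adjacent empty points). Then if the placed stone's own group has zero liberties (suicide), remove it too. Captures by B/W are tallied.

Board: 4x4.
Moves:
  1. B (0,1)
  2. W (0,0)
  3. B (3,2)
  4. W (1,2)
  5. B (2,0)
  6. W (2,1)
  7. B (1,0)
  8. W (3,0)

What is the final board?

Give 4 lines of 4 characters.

Move 1: B@(0,1) -> caps B=0 W=0
Move 2: W@(0,0) -> caps B=0 W=0
Move 3: B@(3,2) -> caps B=0 W=0
Move 4: W@(1,2) -> caps B=0 W=0
Move 5: B@(2,0) -> caps B=0 W=0
Move 6: W@(2,1) -> caps B=0 W=0
Move 7: B@(1,0) -> caps B=1 W=0
Move 8: W@(3,0) -> caps B=1 W=0

Answer: .B..
B.W.
BW..
W.B.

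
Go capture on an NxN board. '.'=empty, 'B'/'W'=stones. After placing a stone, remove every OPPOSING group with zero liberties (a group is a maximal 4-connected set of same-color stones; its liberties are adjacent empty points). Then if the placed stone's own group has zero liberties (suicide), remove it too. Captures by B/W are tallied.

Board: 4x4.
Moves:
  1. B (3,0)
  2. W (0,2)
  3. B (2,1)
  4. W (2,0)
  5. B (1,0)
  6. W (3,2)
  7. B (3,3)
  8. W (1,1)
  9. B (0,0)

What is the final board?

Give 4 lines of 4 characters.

Move 1: B@(3,0) -> caps B=0 W=0
Move 2: W@(0,2) -> caps B=0 W=0
Move 3: B@(2,1) -> caps B=0 W=0
Move 4: W@(2,0) -> caps B=0 W=0
Move 5: B@(1,0) -> caps B=1 W=0
Move 6: W@(3,2) -> caps B=1 W=0
Move 7: B@(3,3) -> caps B=1 W=0
Move 8: W@(1,1) -> caps B=1 W=0
Move 9: B@(0,0) -> caps B=1 W=0

Answer: B.W.
BW..
.B..
B.WB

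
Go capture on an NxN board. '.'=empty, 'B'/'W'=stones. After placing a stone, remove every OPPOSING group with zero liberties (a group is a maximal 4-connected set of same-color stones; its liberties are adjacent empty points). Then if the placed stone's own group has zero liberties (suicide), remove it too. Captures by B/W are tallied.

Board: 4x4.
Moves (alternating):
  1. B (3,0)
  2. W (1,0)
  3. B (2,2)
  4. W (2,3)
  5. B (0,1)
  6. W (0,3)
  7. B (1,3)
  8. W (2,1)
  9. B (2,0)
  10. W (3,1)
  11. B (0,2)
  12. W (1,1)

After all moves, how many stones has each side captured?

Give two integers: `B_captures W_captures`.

Answer: 1 2

Derivation:
Move 1: B@(3,0) -> caps B=0 W=0
Move 2: W@(1,0) -> caps B=0 W=0
Move 3: B@(2,2) -> caps B=0 W=0
Move 4: W@(2,3) -> caps B=0 W=0
Move 5: B@(0,1) -> caps B=0 W=0
Move 6: W@(0,3) -> caps B=0 W=0
Move 7: B@(1,3) -> caps B=0 W=0
Move 8: W@(2,1) -> caps B=0 W=0
Move 9: B@(2,0) -> caps B=0 W=0
Move 10: W@(3,1) -> caps B=0 W=2
Move 11: B@(0,2) -> caps B=1 W=2
Move 12: W@(1,1) -> caps B=1 W=2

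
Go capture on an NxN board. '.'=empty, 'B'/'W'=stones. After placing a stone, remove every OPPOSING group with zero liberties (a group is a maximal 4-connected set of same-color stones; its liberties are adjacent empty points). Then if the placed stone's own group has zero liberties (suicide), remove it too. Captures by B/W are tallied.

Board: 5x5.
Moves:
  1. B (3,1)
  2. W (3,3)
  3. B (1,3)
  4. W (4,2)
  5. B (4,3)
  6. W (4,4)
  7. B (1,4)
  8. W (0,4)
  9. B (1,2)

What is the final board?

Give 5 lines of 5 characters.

Answer: ....W
..BBB
.....
.B.W.
..W.W

Derivation:
Move 1: B@(3,1) -> caps B=0 W=0
Move 2: W@(3,3) -> caps B=0 W=0
Move 3: B@(1,3) -> caps B=0 W=0
Move 4: W@(4,2) -> caps B=0 W=0
Move 5: B@(4,3) -> caps B=0 W=0
Move 6: W@(4,4) -> caps B=0 W=1
Move 7: B@(1,4) -> caps B=0 W=1
Move 8: W@(0,4) -> caps B=0 W=1
Move 9: B@(1,2) -> caps B=0 W=1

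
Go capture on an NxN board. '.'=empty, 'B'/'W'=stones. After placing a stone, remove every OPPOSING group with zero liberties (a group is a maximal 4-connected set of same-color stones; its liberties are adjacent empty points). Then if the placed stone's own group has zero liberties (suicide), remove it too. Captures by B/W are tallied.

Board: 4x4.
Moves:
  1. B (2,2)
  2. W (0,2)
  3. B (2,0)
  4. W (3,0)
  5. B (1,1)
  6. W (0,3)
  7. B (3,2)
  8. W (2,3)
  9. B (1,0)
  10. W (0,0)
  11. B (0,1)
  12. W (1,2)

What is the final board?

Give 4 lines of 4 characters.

Answer: .BWW
BBW.
B.BW
W.B.

Derivation:
Move 1: B@(2,2) -> caps B=0 W=0
Move 2: W@(0,2) -> caps B=0 W=0
Move 3: B@(2,0) -> caps B=0 W=0
Move 4: W@(3,0) -> caps B=0 W=0
Move 5: B@(1,1) -> caps B=0 W=0
Move 6: W@(0,3) -> caps B=0 W=0
Move 7: B@(3,2) -> caps B=0 W=0
Move 8: W@(2,3) -> caps B=0 W=0
Move 9: B@(1,0) -> caps B=0 W=0
Move 10: W@(0,0) -> caps B=0 W=0
Move 11: B@(0,1) -> caps B=1 W=0
Move 12: W@(1,2) -> caps B=1 W=0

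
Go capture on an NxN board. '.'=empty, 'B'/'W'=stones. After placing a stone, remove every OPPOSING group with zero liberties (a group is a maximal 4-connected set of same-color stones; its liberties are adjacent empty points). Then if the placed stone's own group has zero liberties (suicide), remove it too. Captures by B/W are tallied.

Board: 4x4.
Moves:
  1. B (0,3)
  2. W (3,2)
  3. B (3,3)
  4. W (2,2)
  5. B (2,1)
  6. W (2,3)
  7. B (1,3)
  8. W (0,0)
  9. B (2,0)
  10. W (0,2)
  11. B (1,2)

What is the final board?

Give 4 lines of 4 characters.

Answer: W.WB
..BB
BBWW
..W.

Derivation:
Move 1: B@(0,3) -> caps B=0 W=0
Move 2: W@(3,2) -> caps B=0 W=0
Move 3: B@(3,3) -> caps B=0 W=0
Move 4: W@(2,2) -> caps B=0 W=0
Move 5: B@(2,1) -> caps B=0 W=0
Move 6: W@(2,3) -> caps B=0 W=1
Move 7: B@(1,3) -> caps B=0 W=1
Move 8: W@(0,0) -> caps B=0 W=1
Move 9: B@(2,0) -> caps B=0 W=1
Move 10: W@(0,2) -> caps B=0 W=1
Move 11: B@(1,2) -> caps B=0 W=1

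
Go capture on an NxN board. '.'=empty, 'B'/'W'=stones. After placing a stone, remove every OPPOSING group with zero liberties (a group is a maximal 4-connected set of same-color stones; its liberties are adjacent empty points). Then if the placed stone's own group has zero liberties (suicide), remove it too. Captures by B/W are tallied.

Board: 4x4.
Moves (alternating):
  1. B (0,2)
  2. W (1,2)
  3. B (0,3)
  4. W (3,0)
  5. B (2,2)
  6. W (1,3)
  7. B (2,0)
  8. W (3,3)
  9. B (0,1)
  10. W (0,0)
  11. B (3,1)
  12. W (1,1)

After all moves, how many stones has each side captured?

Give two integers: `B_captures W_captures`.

Answer: 1 3

Derivation:
Move 1: B@(0,2) -> caps B=0 W=0
Move 2: W@(1,2) -> caps B=0 W=0
Move 3: B@(0,3) -> caps B=0 W=0
Move 4: W@(3,0) -> caps B=0 W=0
Move 5: B@(2,2) -> caps B=0 W=0
Move 6: W@(1,3) -> caps B=0 W=0
Move 7: B@(2,0) -> caps B=0 W=0
Move 8: W@(3,3) -> caps B=0 W=0
Move 9: B@(0,1) -> caps B=0 W=0
Move 10: W@(0,0) -> caps B=0 W=0
Move 11: B@(3,1) -> caps B=1 W=0
Move 12: W@(1,1) -> caps B=1 W=3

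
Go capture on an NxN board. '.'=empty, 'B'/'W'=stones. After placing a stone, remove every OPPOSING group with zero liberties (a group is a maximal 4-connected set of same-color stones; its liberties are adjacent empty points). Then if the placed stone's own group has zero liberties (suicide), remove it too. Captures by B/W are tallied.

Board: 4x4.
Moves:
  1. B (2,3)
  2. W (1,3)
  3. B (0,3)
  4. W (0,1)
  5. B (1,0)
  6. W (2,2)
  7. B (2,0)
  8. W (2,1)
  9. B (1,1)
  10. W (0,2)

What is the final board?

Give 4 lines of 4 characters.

Answer: .WW.
BB.W
BWWB
....

Derivation:
Move 1: B@(2,3) -> caps B=0 W=0
Move 2: W@(1,3) -> caps B=0 W=0
Move 3: B@(0,3) -> caps B=0 W=0
Move 4: W@(0,1) -> caps B=0 W=0
Move 5: B@(1,0) -> caps B=0 W=0
Move 6: W@(2,2) -> caps B=0 W=0
Move 7: B@(2,0) -> caps B=0 W=0
Move 8: W@(2,1) -> caps B=0 W=0
Move 9: B@(1,1) -> caps B=0 W=0
Move 10: W@(0,2) -> caps B=0 W=1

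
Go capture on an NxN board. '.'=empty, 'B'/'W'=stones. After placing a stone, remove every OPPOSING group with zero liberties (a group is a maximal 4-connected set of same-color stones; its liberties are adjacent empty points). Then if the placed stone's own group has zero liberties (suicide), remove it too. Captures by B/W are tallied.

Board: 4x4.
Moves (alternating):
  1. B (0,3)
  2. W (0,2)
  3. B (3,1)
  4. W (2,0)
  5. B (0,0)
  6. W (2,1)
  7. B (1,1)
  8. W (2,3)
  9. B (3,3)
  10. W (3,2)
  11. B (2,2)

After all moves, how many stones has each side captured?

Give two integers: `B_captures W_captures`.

Move 1: B@(0,3) -> caps B=0 W=0
Move 2: W@(0,2) -> caps B=0 W=0
Move 3: B@(3,1) -> caps B=0 W=0
Move 4: W@(2,0) -> caps B=0 W=0
Move 5: B@(0,0) -> caps B=0 W=0
Move 6: W@(2,1) -> caps B=0 W=0
Move 7: B@(1,1) -> caps B=0 W=0
Move 8: W@(2,3) -> caps B=0 W=0
Move 9: B@(3,3) -> caps B=0 W=0
Move 10: W@(3,2) -> caps B=0 W=1
Move 11: B@(2,2) -> caps B=0 W=1

Answer: 0 1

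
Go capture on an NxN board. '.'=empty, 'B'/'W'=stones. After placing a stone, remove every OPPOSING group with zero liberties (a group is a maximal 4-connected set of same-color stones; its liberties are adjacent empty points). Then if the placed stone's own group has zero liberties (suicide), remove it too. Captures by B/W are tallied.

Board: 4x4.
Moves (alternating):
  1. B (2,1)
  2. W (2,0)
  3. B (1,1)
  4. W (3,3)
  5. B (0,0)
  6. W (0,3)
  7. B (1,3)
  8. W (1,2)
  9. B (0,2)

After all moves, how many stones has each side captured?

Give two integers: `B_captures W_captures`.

Answer: 1 0

Derivation:
Move 1: B@(2,1) -> caps B=0 W=0
Move 2: W@(2,0) -> caps B=0 W=0
Move 3: B@(1,1) -> caps B=0 W=0
Move 4: W@(3,3) -> caps B=0 W=0
Move 5: B@(0,0) -> caps B=0 W=0
Move 6: W@(0,3) -> caps B=0 W=0
Move 7: B@(1,3) -> caps B=0 W=0
Move 8: W@(1,2) -> caps B=0 W=0
Move 9: B@(0,2) -> caps B=1 W=0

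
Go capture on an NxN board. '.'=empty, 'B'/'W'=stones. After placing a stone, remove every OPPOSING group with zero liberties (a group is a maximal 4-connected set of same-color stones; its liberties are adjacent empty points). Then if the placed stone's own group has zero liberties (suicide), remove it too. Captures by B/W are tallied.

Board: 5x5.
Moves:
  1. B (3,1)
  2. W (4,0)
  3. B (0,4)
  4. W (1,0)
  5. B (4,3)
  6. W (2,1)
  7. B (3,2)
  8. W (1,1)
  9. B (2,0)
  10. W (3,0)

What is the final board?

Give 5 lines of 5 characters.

Answer: ....B
WW...
.W...
WBB..
W..B.

Derivation:
Move 1: B@(3,1) -> caps B=0 W=0
Move 2: W@(4,0) -> caps B=0 W=0
Move 3: B@(0,4) -> caps B=0 W=0
Move 4: W@(1,0) -> caps B=0 W=0
Move 5: B@(4,3) -> caps B=0 W=0
Move 6: W@(2,1) -> caps B=0 W=0
Move 7: B@(3,2) -> caps B=0 W=0
Move 8: W@(1,1) -> caps B=0 W=0
Move 9: B@(2,0) -> caps B=0 W=0
Move 10: W@(3,0) -> caps B=0 W=1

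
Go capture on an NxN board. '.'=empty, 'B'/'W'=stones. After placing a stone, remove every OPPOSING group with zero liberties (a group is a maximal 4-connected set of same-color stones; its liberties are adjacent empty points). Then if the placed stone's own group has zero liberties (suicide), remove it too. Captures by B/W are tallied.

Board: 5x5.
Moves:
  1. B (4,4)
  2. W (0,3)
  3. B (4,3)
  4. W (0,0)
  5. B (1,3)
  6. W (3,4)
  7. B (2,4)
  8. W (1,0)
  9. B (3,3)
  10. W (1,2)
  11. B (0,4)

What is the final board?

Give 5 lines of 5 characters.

Move 1: B@(4,4) -> caps B=0 W=0
Move 2: W@(0,3) -> caps B=0 W=0
Move 3: B@(4,3) -> caps B=0 W=0
Move 4: W@(0,0) -> caps B=0 W=0
Move 5: B@(1,3) -> caps B=0 W=0
Move 6: W@(3,4) -> caps B=0 W=0
Move 7: B@(2,4) -> caps B=0 W=0
Move 8: W@(1,0) -> caps B=0 W=0
Move 9: B@(3,3) -> caps B=1 W=0
Move 10: W@(1,2) -> caps B=1 W=0
Move 11: B@(0,4) -> caps B=1 W=0

Answer: W..WB
W.WB.
....B
...B.
...BB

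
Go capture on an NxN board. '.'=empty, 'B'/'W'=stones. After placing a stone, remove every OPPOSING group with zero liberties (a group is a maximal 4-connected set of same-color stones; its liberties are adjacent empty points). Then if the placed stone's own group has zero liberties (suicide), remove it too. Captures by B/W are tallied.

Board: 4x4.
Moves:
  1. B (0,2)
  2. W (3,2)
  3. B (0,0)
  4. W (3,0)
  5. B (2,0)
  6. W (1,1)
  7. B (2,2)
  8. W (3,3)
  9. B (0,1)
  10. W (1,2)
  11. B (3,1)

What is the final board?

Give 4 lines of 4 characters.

Move 1: B@(0,2) -> caps B=0 W=0
Move 2: W@(3,2) -> caps B=0 W=0
Move 3: B@(0,0) -> caps B=0 W=0
Move 4: W@(3,0) -> caps B=0 W=0
Move 5: B@(2,0) -> caps B=0 W=0
Move 6: W@(1,1) -> caps B=0 W=0
Move 7: B@(2,2) -> caps B=0 W=0
Move 8: W@(3,3) -> caps B=0 W=0
Move 9: B@(0,1) -> caps B=0 W=0
Move 10: W@(1,2) -> caps B=0 W=0
Move 11: B@(3,1) -> caps B=1 W=0

Answer: BBB.
.WW.
B.B.
.BWW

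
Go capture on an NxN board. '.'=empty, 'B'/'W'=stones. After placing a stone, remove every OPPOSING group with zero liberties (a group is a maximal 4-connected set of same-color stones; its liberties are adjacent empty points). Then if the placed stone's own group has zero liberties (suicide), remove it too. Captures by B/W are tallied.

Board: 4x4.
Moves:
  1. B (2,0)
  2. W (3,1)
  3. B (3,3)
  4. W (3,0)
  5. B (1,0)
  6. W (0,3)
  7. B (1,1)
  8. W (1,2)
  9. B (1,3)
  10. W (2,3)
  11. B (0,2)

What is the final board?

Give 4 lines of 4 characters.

Answer: ..BW
BBW.
B..W
WW.B

Derivation:
Move 1: B@(2,0) -> caps B=0 W=0
Move 2: W@(3,1) -> caps B=0 W=0
Move 3: B@(3,3) -> caps B=0 W=0
Move 4: W@(3,0) -> caps B=0 W=0
Move 5: B@(1,0) -> caps B=0 W=0
Move 6: W@(0,3) -> caps B=0 W=0
Move 7: B@(1,1) -> caps B=0 W=0
Move 8: W@(1,2) -> caps B=0 W=0
Move 9: B@(1,3) -> caps B=0 W=0
Move 10: W@(2,3) -> caps B=0 W=1
Move 11: B@(0,2) -> caps B=0 W=1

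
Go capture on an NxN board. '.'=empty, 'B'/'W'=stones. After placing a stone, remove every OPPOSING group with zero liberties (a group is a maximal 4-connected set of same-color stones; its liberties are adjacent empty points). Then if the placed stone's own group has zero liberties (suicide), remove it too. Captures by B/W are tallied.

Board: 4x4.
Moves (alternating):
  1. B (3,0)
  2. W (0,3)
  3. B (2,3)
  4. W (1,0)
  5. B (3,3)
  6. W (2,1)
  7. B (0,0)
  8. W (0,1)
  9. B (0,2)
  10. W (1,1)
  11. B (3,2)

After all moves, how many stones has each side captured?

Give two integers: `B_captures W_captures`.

Answer: 0 1

Derivation:
Move 1: B@(3,0) -> caps B=0 W=0
Move 2: W@(0,3) -> caps B=0 W=0
Move 3: B@(2,3) -> caps B=0 W=0
Move 4: W@(1,0) -> caps B=0 W=0
Move 5: B@(3,3) -> caps B=0 W=0
Move 6: W@(2,1) -> caps B=0 W=0
Move 7: B@(0,0) -> caps B=0 W=0
Move 8: W@(0,1) -> caps B=0 W=1
Move 9: B@(0,2) -> caps B=0 W=1
Move 10: W@(1,1) -> caps B=0 W=1
Move 11: B@(3,2) -> caps B=0 W=1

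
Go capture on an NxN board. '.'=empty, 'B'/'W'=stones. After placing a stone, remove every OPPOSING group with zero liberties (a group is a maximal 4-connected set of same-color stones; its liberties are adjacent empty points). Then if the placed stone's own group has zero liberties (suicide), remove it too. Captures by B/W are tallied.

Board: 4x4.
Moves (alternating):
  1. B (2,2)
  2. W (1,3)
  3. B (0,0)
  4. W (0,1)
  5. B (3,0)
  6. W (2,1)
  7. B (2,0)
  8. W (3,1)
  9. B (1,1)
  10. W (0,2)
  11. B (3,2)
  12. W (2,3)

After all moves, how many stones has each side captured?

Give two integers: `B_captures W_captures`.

Answer: 2 0

Derivation:
Move 1: B@(2,2) -> caps B=0 W=0
Move 2: W@(1,3) -> caps B=0 W=0
Move 3: B@(0,0) -> caps B=0 W=0
Move 4: W@(0,1) -> caps B=0 W=0
Move 5: B@(3,0) -> caps B=0 W=0
Move 6: W@(2,1) -> caps B=0 W=0
Move 7: B@(2,0) -> caps B=0 W=0
Move 8: W@(3,1) -> caps B=0 W=0
Move 9: B@(1,1) -> caps B=0 W=0
Move 10: W@(0,2) -> caps B=0 W=0
Move 11: B@(3,2) -> caps B=2 W=0
Move 12: W@(2,3) -> caps B=2 W=0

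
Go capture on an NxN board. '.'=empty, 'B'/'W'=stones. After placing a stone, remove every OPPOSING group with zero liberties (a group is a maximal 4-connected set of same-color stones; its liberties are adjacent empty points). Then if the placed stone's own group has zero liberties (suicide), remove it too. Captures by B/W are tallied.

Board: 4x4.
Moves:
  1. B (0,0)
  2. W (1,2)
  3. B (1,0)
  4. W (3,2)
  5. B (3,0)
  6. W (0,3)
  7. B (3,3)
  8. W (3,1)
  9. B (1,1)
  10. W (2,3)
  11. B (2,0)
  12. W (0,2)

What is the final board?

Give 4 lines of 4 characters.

Answer: B.WW
BBW.
B..W
BWW.

Derivation:
Move 1: B@(0,0) -> caps B=0 W=0
Move 2: W@(1,2) -> caps B=0 W=0
Move 3: B@(1,0) -> caps B=0 W=0
Move 4: W@(3,2) -> caps B=0 W=0
Move 5: B@(3,0) -> caps B=0 W=0
Move 6: W@(0,3) -> caps B=0 W=0
Move 7: B@(3,3) -> caps B=0 W=0
Move 8: W@(3,1) -> caps B=0 W=0
Move 9: B@(1,1) -> caps B=0 W=0
Move 10: W@(2,3) -> caps B=0 W=1
Move 11: B@(2,0) -> caps B=0 W=1
Move 12: W@(0,2) -> caps B=0 W=1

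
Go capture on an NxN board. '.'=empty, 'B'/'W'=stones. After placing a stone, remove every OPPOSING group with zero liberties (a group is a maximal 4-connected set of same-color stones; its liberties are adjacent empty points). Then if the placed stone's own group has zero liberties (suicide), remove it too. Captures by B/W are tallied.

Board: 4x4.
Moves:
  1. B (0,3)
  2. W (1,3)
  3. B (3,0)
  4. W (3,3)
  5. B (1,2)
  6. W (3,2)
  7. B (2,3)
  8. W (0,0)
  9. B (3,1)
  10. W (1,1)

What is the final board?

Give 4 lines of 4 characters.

Move 1: B@(0,3) -> caps B=0 W=0
Move 2: W@(1,3) -> caps B=0 W=0
Move 3: B@(3,0) -> caps B=0 W=0
Move 4: W@(3,3) -> caps B=0 W=0
Move 5: B@(1,2) -> caps B=0 W=0
Move 6: W@(3,2) -> caps B=0 W=0
Move 7: B@(2,3) -> caps B=1 W=0
Move 8: W@(0,0) -> caps B=1 W=0
Move 9: B@(3,1) -> caps B=1 W=0
Move 10: W@(1,1) -> caps B=1 W=0

Answer: W..B
.WB.
...B
BBWW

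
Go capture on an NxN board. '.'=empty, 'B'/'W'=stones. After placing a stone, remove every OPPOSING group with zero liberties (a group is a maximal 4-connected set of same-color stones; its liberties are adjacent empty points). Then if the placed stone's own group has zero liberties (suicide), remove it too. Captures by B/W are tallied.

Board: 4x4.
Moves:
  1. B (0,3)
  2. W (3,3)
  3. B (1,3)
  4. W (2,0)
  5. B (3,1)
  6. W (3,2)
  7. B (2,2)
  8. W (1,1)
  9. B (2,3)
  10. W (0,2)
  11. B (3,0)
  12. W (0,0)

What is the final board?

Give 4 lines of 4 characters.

Answer: W.WB
.W.B
W.BB
BB..

Derivation:
Move 1: B@(0,3) -> caps B=0 W=0
Move 2: W@(3,3) -> caps B=0 W=0
Move 3: B@(1,3) -> caps B=0 W=0
Move 4: W@(2,0) -> caps B=0 W=0
Move 5: B@(3,1) -> caps B=0 W=0
Move 6: W@(3,2) -> caps B=0 W=0
Move 7: B@(2,2) -> caps B=0 W=0
Move 8: W@(1,1) -> caps B=0 W=0
Move 9: B@(2,3) -> caps B=2 W=0
Move 10: W@(0,2) -> caps B=2 W=0
Move 11: B@(3,0) -> caps B=2 W=0
Move 12: W@(0,0) -> caps B=2 W=0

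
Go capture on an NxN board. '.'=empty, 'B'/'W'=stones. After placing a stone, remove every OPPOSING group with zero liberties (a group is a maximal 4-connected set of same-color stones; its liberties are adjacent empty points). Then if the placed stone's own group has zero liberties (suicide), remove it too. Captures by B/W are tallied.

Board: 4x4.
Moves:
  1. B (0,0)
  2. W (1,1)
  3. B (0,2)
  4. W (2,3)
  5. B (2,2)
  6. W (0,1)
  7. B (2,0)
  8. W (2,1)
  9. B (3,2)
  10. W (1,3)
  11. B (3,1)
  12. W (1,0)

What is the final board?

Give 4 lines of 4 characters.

Answer: .WB.
WW.W
BWBW
.BB.

Derivation:
Move 1: B@(0,0) -> caps B=0 W=0
Move 2: W@(1,1) -> caps B=0 W=0
Move 3: B@(0,2) -> caps B=0 W=0
Move 4: W@(2,3) -> caps B=0 W=0
Move 5: B@(2,2) -> caps B=0 W=0
Move 6: W@(0,1) -> caps B=0 W=0
Move 7: B@(2,0) -> caps B=0 W=0
Move 8: W@(2,1) -> caps B=0 W=0
Move 9: B@(3,2) -> caps B=0 W=0
Move 10: W@(1,3) -> caps B=0 W=0
Move 11: B@(3,1) -> caps B=0 W=0
Move 12: W@(1,0) -> caps B=0 W=1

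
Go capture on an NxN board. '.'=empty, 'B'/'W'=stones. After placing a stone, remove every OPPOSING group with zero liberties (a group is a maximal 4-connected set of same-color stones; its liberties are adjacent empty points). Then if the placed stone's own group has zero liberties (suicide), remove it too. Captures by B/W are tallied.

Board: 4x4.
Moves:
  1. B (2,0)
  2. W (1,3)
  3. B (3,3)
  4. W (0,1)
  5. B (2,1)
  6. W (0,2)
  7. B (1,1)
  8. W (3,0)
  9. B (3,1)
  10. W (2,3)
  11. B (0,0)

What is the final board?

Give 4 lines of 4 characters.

Move 1: B@(2,0) -> caps B=0 W=0
Move 2: W@(1,3) -> caps B=0 W=0
Move 3: B@(3,3) -> caps B=0 W=0
Move 4: W@(0,1) -> caps B=0 W=0
Move 5: B@(2,1) -> caps B=0 W=0
Move 6: W@(0,2) -> caps B=0 W=0
Move 7: B@(1,1) -> caps B=0 W=0
Move 8: W@(3,0) -> caps B=0 W=0
Move 9: B@(3,1) -> caps B=1 W=0
Move 10: W@(2,3) -> caps B=1 W=0
Move 11: B@(0,0) -> caps B=1 W=0

Answer: BWW.
.B.W
BB.W
.B.B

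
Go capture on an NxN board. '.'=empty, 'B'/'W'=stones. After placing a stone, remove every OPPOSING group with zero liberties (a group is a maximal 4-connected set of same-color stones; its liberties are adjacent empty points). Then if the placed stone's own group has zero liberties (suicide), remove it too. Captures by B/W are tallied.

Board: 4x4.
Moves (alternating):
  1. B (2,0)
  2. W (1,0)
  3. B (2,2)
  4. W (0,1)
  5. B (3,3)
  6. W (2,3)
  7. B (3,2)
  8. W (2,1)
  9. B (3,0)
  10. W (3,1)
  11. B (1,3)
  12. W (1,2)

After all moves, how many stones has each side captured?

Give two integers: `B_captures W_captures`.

Answer: 1 2

Derivation:
Move 1: B@(2,0) -> caps B=0 W=0
Move 2: W@(1,0) -> caps B=0 W=0
Move 3: B@(2,2) -> caps B=0 W=0
Move 4: W@(0,1) -> caps B=0 W=0
Move 5: B@(3,3) -> caps B=0 W=0
Move 6: W@(2,3) -> caps B=0 W=0
Move 7: B@(3,2) -> caps B=0 W=0
Move 8: W@(2,1) -> caps B=0 W=0
Move 9: B@(3,0) -> caps B=0 W=0
Move 10: W@(3,1) -> caps B=0 W=2
Move 11: B@(1,3) -> caps B=1 W=2
Move 12: W@(1,2) -> caps B=1 W=2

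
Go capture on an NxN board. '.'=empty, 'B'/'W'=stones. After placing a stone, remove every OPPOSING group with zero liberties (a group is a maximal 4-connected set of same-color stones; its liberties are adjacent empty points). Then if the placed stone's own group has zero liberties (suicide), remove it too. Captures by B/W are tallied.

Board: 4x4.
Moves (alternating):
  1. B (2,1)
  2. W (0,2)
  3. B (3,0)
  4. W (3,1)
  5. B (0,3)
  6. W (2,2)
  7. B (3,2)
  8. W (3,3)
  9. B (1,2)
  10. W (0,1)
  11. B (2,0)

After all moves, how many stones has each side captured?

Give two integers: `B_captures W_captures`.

Answer: 1 0

Derivation:
Move 1: B@(2,1) -> caps B=0 W=0
Move 2: W@(0,2) -> caps B=0 W=0
Move 3: B@(3,0) -> caps B=0 W=0
Move 4: W@(3,1) -> caps B=0 W=0
Move 5: B@(0,3) -> caps B=0 W=0
Move 6: W@(2,2) -> caps B=0 W=0
Move 7: B@(3,2) -> caps B=1 W=0
Move 8: W@(3,3) -> caps B=1 W=0
Move 9: B@(1,2) -> caps B=1 W=0
Move 10: W@(0,1) -> caps B=1 W=0
Move 11: B@(2,0) -> caps B=1 W=0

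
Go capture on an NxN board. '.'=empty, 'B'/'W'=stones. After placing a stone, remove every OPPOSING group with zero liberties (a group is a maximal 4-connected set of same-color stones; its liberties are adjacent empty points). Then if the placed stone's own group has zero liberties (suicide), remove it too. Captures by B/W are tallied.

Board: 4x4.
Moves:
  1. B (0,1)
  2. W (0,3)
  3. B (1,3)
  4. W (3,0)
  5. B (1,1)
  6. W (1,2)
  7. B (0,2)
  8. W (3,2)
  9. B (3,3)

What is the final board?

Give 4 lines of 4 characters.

Move 1: B@(0,1) -> caps B=0 W=0
Move 2: W@(0,3) -> caps B=0 W=0
Move 3: B@(1,3) -> caps B=0 W=0
Move 4: W@(3,0) -> caps B=0 W=0
Move 5: B@(1,1) -> caps B=0 W=0
Move 6: W@(1,2) -> caps B=0 W=0
Move 7: B@(0,2) -> caps B=1 W=0
Move 8: W@(3,2) -> caps B=1 W=0
Move 9: B@(3,3) -> caps B=1 W=0

Answer: .BB.
.BWB
....
W.WB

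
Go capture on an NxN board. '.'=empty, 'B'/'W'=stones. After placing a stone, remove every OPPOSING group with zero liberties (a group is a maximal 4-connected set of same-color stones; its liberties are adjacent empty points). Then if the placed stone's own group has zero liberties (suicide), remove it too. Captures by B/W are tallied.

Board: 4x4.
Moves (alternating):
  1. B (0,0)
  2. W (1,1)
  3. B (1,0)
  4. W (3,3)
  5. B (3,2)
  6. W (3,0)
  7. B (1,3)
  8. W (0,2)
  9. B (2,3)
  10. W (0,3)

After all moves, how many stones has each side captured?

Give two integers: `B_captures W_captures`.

Move 1: B@(0,0) -> caps B=0 W=0
Move 2: W@(1,1) -> caps B=0 W=0
Move 3: B@(1,0) -> caps B=0 W=0
Move 4: W@(3,3) -> caps B=0 W=0
Move 5: B@(3,2) -> caps B=0 W=0
Move 6: W@(3,0) -> caps B=0 W=0
Move 7: B@(1,3) -> caps B=0 W=0
Move 8: W@(0,2) -> caps B=0 W=0
Move 9: B@(2,3) -> caps B=1 W=0
Move 10: W@(0,3) -> caps B=1 W=0

Answer: 1 0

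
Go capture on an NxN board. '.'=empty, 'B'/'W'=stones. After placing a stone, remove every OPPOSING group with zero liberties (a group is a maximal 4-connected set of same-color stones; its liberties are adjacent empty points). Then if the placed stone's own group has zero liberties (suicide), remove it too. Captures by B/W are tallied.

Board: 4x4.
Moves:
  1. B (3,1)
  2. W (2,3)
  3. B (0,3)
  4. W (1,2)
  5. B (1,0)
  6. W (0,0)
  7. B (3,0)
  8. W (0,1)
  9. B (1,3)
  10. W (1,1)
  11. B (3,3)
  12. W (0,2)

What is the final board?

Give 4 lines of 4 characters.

Move 1: B@(3,1) -> caps B=0 W=0
Move 2: W@(2,3) -> caps B=0 W=0
Move 3: B@(0,3) -> caps B=0 W=0
Move 4: W@(1,2) -> caps B=0 W=0
Move 5: B@(1,0) -> caps B=0 W=0
Move 6: W@(0,0) -> caps B=0 W=0
Move 7: B@(3,0) -> caps B=0 W=0
Move 8: W@(0,1) -> caps B=0 W=0
Move 9: B@(1,3) -> caps B=0 W=0
Move 10: W@(1,1) -> caps B=0 W=0
Move 11: B@(3,3) -> caps B=0 W=0
Move 12: W@(0,2) -> caps B=0 W=2

Answer: WWW.
BWW.
...W
BB.B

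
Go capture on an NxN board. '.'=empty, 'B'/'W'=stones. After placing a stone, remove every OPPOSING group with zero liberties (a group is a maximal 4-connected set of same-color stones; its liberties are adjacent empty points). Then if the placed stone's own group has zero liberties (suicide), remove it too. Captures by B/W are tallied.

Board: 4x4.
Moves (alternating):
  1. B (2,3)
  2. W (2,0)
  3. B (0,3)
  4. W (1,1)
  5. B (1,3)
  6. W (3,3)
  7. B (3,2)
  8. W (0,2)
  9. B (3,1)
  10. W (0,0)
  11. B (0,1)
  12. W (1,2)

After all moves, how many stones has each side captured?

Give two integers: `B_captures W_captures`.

Move 1: B@(2,3) -> caps B=0 W=0
Move 2: W@(2,0) -> caps B=0 W=0
Move 3: B@(0,3) -> caps B=0 W=0
Move 4: W@(1,1) -> caps B=0 W=0
Move 5: B@(1,3) -> caps B=0 W=0
Move 6: W@(3,3) -> caps B=0 W=0
Move 7: B@(3,2) -> caps B=1 W=0
Move 8: W@(0,2) -> caps B=1 W=0
Move 9: B@(3,1) -> caps B=1 W=0
Move 10: W@(0,0) -> caps B=1 W=0
Move 11: B@(0,1) -> caps B=1 W=0
Move 12: W@(1,2) -> caps B=1 W=0

Answer: 1 0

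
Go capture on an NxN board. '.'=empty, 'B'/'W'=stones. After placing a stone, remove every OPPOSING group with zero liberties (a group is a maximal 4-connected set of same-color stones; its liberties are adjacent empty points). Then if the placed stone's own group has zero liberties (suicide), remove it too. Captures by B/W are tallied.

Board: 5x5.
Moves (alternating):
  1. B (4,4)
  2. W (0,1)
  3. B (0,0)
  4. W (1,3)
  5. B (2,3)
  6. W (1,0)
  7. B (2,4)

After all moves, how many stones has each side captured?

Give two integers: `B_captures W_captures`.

Move 1: B@(4,4) -> caps B=0 W=0
Move 2: W@(0,1) -> caps B=0 W=0
Move 3: B@(0,0) -> caps B=0 W=0
Move 4: W@(1,3) -> caps B=0 W=0
Move 5: B@(2,3) -> caps B=0 W=0
Move 6: W@(1,0) -> caps B=0 W=1
Move 7: B@(2,4) -> caps B=0 W=1

Answer: 0 1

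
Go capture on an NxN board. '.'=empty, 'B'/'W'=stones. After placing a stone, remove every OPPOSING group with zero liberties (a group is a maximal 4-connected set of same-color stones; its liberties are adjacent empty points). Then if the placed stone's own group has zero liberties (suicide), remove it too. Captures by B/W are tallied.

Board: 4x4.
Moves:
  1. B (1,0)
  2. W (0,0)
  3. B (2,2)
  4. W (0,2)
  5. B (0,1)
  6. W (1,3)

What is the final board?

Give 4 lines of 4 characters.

Answer: .BW.
B..W
..B.
....

Derivation:
Move 1: B@(1,0) -> caps B=0 W=0
Move 2: W@(0,0) -> caps B=0 W=0
Move 3: B@(2,2) -> caps B=0 W=0
Move 4: W@(0,2) -> caps B=0 W=0
Move 5: B@(0,1) -> caps B=1 W=0
Move 6: W@(1,3) -> caps B=1 W=0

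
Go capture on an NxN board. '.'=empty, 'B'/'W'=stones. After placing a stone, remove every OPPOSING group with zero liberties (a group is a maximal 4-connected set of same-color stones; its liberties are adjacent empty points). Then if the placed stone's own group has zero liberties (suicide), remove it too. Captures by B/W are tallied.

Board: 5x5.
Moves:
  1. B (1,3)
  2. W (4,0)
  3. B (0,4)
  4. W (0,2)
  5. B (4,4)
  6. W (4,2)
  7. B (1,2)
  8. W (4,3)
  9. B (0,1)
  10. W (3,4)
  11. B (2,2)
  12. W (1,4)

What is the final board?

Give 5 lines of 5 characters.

Move 1: B@(1,3) -> caps B=0 W=0
Move 2: W@(4,0) -> caps B=0 W=0
Move 3: B@(0,4) -> caps B=0 W=0
Move 4: W@(0,2) -> caps B=0 W=0
Move 5: B@(4,4) -> caps B=0 W=0
Move 6: W@(4,2) -> caps B=0 W=0
Move 7: B@(1,2) -> caps B=0 W=0
Move 8: W@(4,3) -> caps B=0 W=0
Move 9: B@(0,1) -> caps B=0 W=0
Move 10: W@(3,4) -> caps B=0 W=1
Move 11: B@(2,2) -> caps B=0 W=1
Move 12: W@(1,4) -> caps B=0 W=1

Answer: .BW.B
..BBW
..B..
....W
W.WW.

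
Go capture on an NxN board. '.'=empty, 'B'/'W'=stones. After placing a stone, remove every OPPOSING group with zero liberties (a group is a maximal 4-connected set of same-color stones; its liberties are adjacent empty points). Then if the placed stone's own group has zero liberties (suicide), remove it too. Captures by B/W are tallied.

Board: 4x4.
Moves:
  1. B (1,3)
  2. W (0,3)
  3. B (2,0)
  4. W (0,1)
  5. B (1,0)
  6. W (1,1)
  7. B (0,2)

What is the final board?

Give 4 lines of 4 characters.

Move 1: B@(1,3) -> caps B=0 W=0
Move 2: W@(0,3) -> caps B=0 W=0
Move 3: B@(2,0) -> caps B=0 W=0
Move 4: W@(0,1) -> caps B=0 W=0
Move 5: B@(1,0) -> caps B=0 W=0
Move 6: W@(1,1) -> caps B=0 W=0
Move 7: B@(0,2) -> caps B=1 W=0

Answer: .WB.
BW.B
B...
....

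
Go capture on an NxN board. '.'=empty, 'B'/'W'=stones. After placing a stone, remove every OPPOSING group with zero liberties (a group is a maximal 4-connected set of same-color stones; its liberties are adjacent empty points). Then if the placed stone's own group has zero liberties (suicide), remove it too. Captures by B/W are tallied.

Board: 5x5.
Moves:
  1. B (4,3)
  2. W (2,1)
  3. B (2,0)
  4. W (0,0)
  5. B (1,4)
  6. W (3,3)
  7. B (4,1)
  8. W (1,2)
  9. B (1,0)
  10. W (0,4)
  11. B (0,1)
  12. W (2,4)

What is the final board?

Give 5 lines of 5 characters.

Move 1: B@(4,3) -> caps B=0 W=0
Move 2: W@(2,1) -> caps B=0 W=0
Move 3: B@(2,0) -> caps B=0 W=0
Move 4: W@(0,0) -> caps B=0 W=0
Move 5: B@(1,4) -> caps B=0 W=0
Move 6: W@(3,3) -> caps B=0 W=0
Move 7: B@(4,1) -> caps B=0 W=0
Move 8: W@(1,2) -> caps B=0 W=0
Move 9: B@(1,0) -> caps B=0 W=0
Move 10: W@(0,4) -> caps B=0 W=0
Move 11: B@(0,1) -> caps B=1 W=0
Move 12: W@(2,4) -> caps B=1 W=0

Answer: .B..W
B.W.B
BW..W
...W.
.B.B.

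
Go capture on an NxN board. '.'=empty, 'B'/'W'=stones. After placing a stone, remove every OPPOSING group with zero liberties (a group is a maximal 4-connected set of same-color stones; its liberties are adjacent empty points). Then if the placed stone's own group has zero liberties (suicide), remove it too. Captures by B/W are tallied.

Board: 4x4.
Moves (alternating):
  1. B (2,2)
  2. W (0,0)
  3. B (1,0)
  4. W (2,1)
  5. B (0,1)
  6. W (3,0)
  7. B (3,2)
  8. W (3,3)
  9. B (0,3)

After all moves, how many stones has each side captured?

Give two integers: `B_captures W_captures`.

Answer: 1 0

Derivation:
Move 1: B@(2,2) -> caps B=0 W=0
Move 2: W@(0,0) -> caps B=0 W=0
Move 3: B@(1,0) -> caps B=0 W=0
Move 4: W@(2,1) -> caps B=0 W=0
Move 5: B@(0,1) -> caps B=1 W=0
Move 6: W@(3,0) -> caps B=1 W=0
Move 7: B@(3,2) -> caps B=1 W=0
Move 8: W@(3,3) -> caps B=1 W=0
Move 9: B@(0,3) -> caps B=1 W=0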